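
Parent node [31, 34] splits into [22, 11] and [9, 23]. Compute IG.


Parent = [31, 34], H_parent = 0.9985
H_left = 0.9183 (n=33), H_right = 0.8571 (n=32)
H_children = (33/65)·0.9183 + (32/65)·0.8571 = 0.8882
IG = 0.9985 - 0.8882 = 0.1103

0.1103


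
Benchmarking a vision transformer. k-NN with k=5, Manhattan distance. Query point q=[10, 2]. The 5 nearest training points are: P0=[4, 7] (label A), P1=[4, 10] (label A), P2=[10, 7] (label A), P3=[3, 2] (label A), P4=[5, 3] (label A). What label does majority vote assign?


d(q,P0) = 11  (label A)
d(q,P1) = 14  (label A)
d(q,P2) = 5  (label A)
d(q,P3) = 7  (label A)
d(q,P4) = 6  (label A)
Votes: A=5, B=0
Majority → A

A


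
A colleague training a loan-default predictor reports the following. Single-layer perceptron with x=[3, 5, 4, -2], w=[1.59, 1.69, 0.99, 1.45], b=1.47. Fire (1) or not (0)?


z = (3)·(1.59) + (5)·(1.69) + (4)·(0.99) + (-2)·(1.45) + 1.47
  = 15.75
step(z) = 1 (z≥0)

1


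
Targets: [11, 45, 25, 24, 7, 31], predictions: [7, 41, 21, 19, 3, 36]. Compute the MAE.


Absolute errors: |11-7|=4, |45-41|=4, |25-21|=4, |24-19|=5, |7-3|=4, |31-36|=5
Sum = 26
MAE = 26/6 = 13/3

13/3


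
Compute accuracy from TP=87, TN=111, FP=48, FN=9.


Accuracy = (TP+TN)/(TP+TN+FP+FN)
= (87+111)/(255)
= 198/255 = 77.65%

77.65%


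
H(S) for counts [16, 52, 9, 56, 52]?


Probabilities: [16/185, 52/185, 9/185, 56/185, 52/185] ≈ [0.0865, 0.2811, 0.0486, 0.3027, 0.2811]
H = -((16/185)·log₂(16/185) + (52/185)·log₂(52/185) + (9/185)·log₂(9/185) + (56/185)·log₂(56/185) + (52/185)·log₂(52/185))
  = 2.0687 bits

2.0687 bits


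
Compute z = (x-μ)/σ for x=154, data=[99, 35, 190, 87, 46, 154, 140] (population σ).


μ = 107.2857, σ = 52.8548
z = (154 - 107.2857)/52.8548 = 0.8838

0.8838


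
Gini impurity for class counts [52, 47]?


Probabilities: [52/99, 47/99] ≈ [0.5253, 0.4747]
Σpᵢ² = (2704 + 2209)/99² = 4913/9801
Gini = 1 - Σpᵢ² = 1 - 4913/9801 = 0.4987

0.4987


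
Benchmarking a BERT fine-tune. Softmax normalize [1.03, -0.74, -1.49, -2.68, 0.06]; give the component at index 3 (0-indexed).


Exponentials: e^1.03=2.8011, e^-0.74=0.4771, e^-1.49=0.2254, e^-2.68=0.0686, e^0.06=1.0618
Sum = 4.634
Softmax = [0.6045, 0.103, 0.0486, 0.0148, 0.2291]
p[3] = 0.0686/4.634 = 0.0148

0.0148


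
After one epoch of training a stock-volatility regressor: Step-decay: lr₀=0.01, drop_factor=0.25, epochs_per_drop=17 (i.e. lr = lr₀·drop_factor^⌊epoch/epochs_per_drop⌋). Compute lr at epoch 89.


n_drops = ⌊89/17⌋ = 5
lr = 0.01·0.25^5 = 0.01·0.0009765625 = 0.000009765625

0.000009765625


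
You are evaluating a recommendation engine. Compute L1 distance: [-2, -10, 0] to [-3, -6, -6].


d = |-2+ 3| + |-10+ 6| + |0+ 6|
  = 1 + 4 + 6
  = 11

11


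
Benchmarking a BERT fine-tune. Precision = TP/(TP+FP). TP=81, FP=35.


Precision = TP/(TP+FP)
= 81/(81+35)
= 81/116 = 69.83%

69.83%


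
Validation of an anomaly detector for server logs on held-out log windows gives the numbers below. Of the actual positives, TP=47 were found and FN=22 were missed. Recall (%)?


Recall = TP/(TP+FN)
= 47/(47+22)
= 47/69 = 68.12%

68.12%


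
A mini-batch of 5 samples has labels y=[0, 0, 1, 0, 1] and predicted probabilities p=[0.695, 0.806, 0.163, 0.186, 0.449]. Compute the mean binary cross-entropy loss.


L[0] = -ln(1-0.695) = -ln(0.305) = 1.1874
L[1] = -ln(1-0.806) = -ln(0.194) = 1.6399
L[2] = -ln(0.163) = 1.814
L[3] = -ln(1-0.186) = -ln(0.814) = 0.2058
L[4] = -ln(0.449) = 0.8007
mean = (1.1874 + 1.6399 + 1.814 + 0.2058 + 0.8007)/5 = 1.1296

1.1296


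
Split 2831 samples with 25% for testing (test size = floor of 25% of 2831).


Test = ⌊2831·25/100⌋ = 707
Train = 2831 - 707 = 2124

Train: 2124, Test: 707


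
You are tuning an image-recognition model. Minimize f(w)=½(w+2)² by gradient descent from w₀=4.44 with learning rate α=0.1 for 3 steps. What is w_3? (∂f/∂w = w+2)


step 1: grad = 4.44+2 = 6.44; w = 4.44 - 0.1·(6.44) = 3.796
step 2: grad = 3.796+2 = 5.796; w = 3.796 - 0.1·(5.796) = 3.2164
step 3: grad = 3.2164+2 = 5.2164; w = 3.2164 - 0.1·(5.2164) = 2.69476

2.69476


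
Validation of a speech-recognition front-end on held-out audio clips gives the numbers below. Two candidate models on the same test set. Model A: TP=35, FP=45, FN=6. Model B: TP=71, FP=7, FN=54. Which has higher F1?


Model A: P=35/80=0.4375, R=35/41=0.8537, F1=2PR/(P+R)=2TP/(2TP+FP+FN)=70/121=0.5785
Model B: P=71/78=0.9103, R=71/125=0.568, F1=2PR/(P+R)=2TP/(2TP+FP+FN)=142/203=0.6995
0.5785 < 0.6995 → Model B

Model B


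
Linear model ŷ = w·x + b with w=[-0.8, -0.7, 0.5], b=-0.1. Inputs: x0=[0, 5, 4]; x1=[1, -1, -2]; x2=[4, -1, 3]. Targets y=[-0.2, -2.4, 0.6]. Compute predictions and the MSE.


ŷ0 = (-0.8)·(0) + (-0.7)·(5) + (0.5)·(4) - 0.1 = -1.6
ŷ1 = (-0.8)·(1) + (-0.7)·(-1) + (0.5)·(-2) - 0.1 = -1.2
ŷ2 = (-0.8)·(4) + (-0.7)·(-1) + (0.5)·(3) - 0.1 = -1.1
errors² = [1.96, 1.44, 2.89]
MSE = 6.2900/3 = 2.0967

2.0967


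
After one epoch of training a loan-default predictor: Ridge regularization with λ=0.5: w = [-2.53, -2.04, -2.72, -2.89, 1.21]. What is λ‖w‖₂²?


‖w‖₂² = (-2.53)² + (-2.04)² + (-2.72)² + (-2.89)² + (1.21)²
     = 6.4009 + 4.1616 + 7.3984 + 8.3521 + 1.4641
     = 27.7771
λ·‖w‖₂² = 0.5·27.7771 = 13.88855

13.88855


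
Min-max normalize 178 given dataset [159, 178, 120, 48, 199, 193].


min=48, max=199
(178-48)/(199-48) = 130/151 = 0.8609

0.8609


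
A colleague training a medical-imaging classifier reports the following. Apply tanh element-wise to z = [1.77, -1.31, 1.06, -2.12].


tanh(1.77) = 0.9436
tanh(-1.31) = -0.8643
tanh(1.06) = 0.7857
tanh(-2.12) = -0.9716
result = [0.9436, -0.8643, 0.7857, -0.9716]

[0.9436, -0.8643, 0.7857, -0.9716]


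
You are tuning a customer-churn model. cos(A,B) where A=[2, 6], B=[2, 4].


A·B = 2·2 + 6·4 = 28
‖A‖ = √40 = 6.3246, ‖B‖ = √20 = 4.4721
cos = 28/(√40·√20) = 28/√800 = 0.9899

0.9899


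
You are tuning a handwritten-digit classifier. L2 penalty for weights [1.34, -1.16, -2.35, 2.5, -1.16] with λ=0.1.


‖w‖₂² = (1.34)² + (-1.16)² + (-2.35)² + (2.5)² + (-1.16)²
     = 1.7956 + 1.3456 + 5.5225 + 6.25 + 1.3456
     = 16.2593
λ·‖w‖₂² = 0.1·16.2593 = 1.62593

1.62593


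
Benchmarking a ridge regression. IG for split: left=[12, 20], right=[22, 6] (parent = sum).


Parent = [34, 26], H_parent = 0.9871
H_left = 0.9544 (n=32), H_right = 0.7496 (n=28)
H_children = (32/60)·0.9544 + (28/60)·0.7496 = 0.8588
IG = 0.9871 - 0.8588 = 0.1283

0.1283


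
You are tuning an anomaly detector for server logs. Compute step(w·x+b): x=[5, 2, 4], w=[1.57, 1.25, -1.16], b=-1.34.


z = (5)·(1.57) + (2)·(1.25) + (4)·(-1.16) - 1.34
  = 4.37
step(z) = 1 (z≥0)

1


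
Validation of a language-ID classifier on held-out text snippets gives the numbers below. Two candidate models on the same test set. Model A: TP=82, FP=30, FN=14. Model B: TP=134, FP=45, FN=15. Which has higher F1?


Model A: P=82/112=0.7321, R=82/96=0.8542, F1=2PR/(P+R)=2TP/(2TP+FP+FN)=164/208=0.7885
Model B: P=134/179=0.7486, R=134/149=0.8993, F1=2PR/(P+R)=2TP/(2TP+FP+FN)=268/328=0.8171
0.7885 < 0.8171 → Model B

Model B


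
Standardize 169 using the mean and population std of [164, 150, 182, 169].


μ = 166.25, σ = 11.4537
z = (169 - 166.25)/11.4537 = 0.2401

0.2401


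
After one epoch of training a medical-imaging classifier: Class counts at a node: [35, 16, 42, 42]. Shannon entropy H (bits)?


Probabilities: [35/135, 16/135, 42/135, 42/135] ≈ [0.2593, 0.1185, 0.3111, 0.3111]
H = -((35/135)·log₂(35/135) + (16/135)·log₂(16/135) + (42/135)·log₂(42/135) + (42/135)·log₂(42/135))
  = 1.9177 bits

1.9177 bits


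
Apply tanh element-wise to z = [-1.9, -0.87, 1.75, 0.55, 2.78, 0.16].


tanh(-1.9) = -0.9562
tanh(-0.87) = -0.7014
tanh(1.75) = 0.9414
tanh(0.55) = 0.5005
tanh(2.78) = 0.9923
tanh(0.16) = 0.1586
result = [-0.9562, -0.7014, 0.9414, 0.5005, 0.9923, 0.1586]

[-0.9562, -0.7014, 0.9414, 0.5005, 0.9923, 0.1586]


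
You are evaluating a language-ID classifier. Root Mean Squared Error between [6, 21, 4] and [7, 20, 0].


MSE = 18/3 = 6
RMSE = √(18/3) = 2.4495

2.4495


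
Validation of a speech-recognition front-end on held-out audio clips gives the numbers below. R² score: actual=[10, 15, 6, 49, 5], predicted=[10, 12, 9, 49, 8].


ȳ = 17
SS_res = Σ(y-ŷ)² = 27
SS_tot = Σ(y-ȳ)² = 1342
R² = 1 - SS_res/SS_tot = 1 - 0.0201 = 0.9799

0.9799


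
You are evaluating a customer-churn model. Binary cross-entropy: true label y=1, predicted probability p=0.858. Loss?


BCE = -[y·ln(p) + (1-y)·ln(1-p)]
= -1·ln(0.858) - 0
= -ln(0.858) = 0.1532

0.1532


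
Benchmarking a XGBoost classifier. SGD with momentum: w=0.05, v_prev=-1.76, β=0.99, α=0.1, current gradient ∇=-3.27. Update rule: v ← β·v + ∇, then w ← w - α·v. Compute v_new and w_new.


v_new = 0.99·-1.76 - 3.27 = -1.7424 - 3.27 = -5.0124
w_new = 0.05 - 0.1·-5.0124 = 0.05 + 0.50124 = 0.55124

v_new=-5.0124, w_new=0.55124


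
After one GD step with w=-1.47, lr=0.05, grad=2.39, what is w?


w_new = w - α·∇
= -1.47 - 0.05·2.39
= -1.47 - 0.1195
= -1.5895

-1.5895


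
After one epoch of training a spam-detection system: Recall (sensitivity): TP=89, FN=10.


Recall = TP/(TP+FN)
= 89/(89+10)
= 89/99 = 89.9%

89.9%


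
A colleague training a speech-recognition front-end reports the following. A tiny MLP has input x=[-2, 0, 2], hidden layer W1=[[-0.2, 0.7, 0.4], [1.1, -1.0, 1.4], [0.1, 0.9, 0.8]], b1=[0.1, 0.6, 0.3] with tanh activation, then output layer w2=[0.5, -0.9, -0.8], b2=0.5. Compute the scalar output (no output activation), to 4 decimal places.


z1[0] = (-0.2)·(-2) + (0.7)·(0) + (0.4)·(2) + 0.1 = 1.3
z1[1] = (1.1)·(-2) + (-1.0)·(0) + (1.4)·(2) + 0.6 = 1.2
z1[2] = (0.1)·(-2) + (0.9)·(0) + (0.8)·(2) + 0.3 = 1.7
h = tanh(z1) = [0.8617, 0.8337, 0.9354]
output = (0.5)·(0.8617) + (-0.9)·(0.8337) + (-0.8)·(0.9354) + 0.5 = -0.5678

-0.5678


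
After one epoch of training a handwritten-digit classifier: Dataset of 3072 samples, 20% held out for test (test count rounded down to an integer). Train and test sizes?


Test = ⌊3072·20/100⌋ = 614
Train = 3072 - 614 = 2458

Train: 2458, Test: 614


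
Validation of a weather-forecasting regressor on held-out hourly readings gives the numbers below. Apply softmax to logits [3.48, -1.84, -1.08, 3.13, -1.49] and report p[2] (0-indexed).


Exponentials: e^3.48=32.4597, e^-1.84=0.1588, e^-1.08=0.3396, e^3.13=22.874, e^-1.49=0.2254
Sum = 56.0575
Softmax = [0.579, 0.0028, 0.0061, 0.408, 0.004]
p[2] = 0.3396/56.0575 = 0.0061

0.0061


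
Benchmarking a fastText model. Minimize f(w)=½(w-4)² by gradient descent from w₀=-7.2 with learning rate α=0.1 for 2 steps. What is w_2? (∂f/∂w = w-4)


step 1: grad = -7.2-4 = -11.2; w = -7.2 - 0.1·(-11.2) = -6.08
step 2: grad = -6.08-4 = -10.08; w = -6.08 - 0.1·(-10.08) = -5.072

-5.072


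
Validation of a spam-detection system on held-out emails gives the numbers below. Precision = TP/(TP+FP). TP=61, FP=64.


Precision = TP/(TP+FP)
= 61/(61+64)
= 61/125 = 48.8%

48.8%


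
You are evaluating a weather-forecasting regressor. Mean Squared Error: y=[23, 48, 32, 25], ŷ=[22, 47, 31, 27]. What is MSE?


Squared errors: (23-22)²=1, (48-47)²=1, (32-31)²=1, (25-27)²=4
Sum = 7
MSE = 7/4 = 7/4

7/4


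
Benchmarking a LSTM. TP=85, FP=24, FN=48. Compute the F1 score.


Precision = 85/109 = 0.7798
Recall = 85/133 = 0.6391
F1 = 2·P·R/(P+R) = 2·TP/(2·TP+FP+FN) = 170/(170+24+48) = 170/242 = 0.7025

0.7025


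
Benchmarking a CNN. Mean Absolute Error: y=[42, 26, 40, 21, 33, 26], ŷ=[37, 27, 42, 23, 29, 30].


Absolute errors: |42-37|=5, |26-27|=1, |40-42|=2, |21-23|=2, |33-29|=4, |26-30|=4
Sum = 18
MAE = 18/6 = 3

3


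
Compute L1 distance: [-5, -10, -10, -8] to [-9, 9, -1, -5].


d = |-5+ 9| + |-10-9| + |-10+ 1| + |-8+ 5|
  = 4 + 19 + 9 + 3
  = 35

35


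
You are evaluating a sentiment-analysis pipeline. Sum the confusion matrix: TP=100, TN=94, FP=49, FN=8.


Total = TP + TN + FP + FN
= 100 + 94 + 49 + 8
= 251
(Predicted positive: 149, predicted negative: 102)

251


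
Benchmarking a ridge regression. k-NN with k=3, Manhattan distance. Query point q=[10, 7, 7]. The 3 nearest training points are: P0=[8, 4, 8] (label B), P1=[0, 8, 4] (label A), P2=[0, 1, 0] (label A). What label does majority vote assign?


d(q,P0) = 6  (label B)
d(q,P1) = 14  (label A)
d(q,P2) = 23  (label A)
Votes: A=2, B=1
Majority → A

A


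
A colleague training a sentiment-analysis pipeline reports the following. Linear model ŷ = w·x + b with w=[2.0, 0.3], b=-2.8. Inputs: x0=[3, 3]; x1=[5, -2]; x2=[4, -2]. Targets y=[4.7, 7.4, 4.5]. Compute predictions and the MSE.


ŷ0 = (2.0)·(3) + (0.3)·(3) - 2.8 = 4.1
ŷ1 = (2.0)·(5) + (0.3)·(-2) - 2.8 = 6.6
ŷ2 = (2.0)·(4) + (0.3)·(-2) - 2.8 = 4.6
errors² = [0.36, 0.64, 0.01]
MSE = 1.0100/3 = 0.3367

0.3367


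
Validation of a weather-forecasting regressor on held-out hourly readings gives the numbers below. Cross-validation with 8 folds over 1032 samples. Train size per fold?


Fold size = 1032/8 = 129
Training per fold = 1032 - 129 = 903

903


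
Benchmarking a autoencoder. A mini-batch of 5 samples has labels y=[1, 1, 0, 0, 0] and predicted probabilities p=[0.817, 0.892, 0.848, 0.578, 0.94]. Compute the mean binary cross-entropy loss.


L[0] = -ln(0.817) = 0.2021
L[1] = -ln(0.892) = 0.1143
L[2] = -ln(1-0.848) = -ln(0.152) = 1.8839
L[3] = -ln(1-0.578) = -ln(0.422) = 0.8627
L[4] = -ln(1-0.94) = -ln(0.06) = 2.8134
mean = (0.2021 + 0.1143 + 1.8839 + 0.8627 + 2.8134)/5 = 1.1753

1.1753


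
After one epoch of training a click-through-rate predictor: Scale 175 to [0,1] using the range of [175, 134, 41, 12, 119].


min=12, max=175
(175-12)/(175-12) = 163/163 = 1.0

1.0


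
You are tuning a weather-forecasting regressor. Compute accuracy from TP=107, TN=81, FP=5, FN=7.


Accuracy = (TP+TN)/(TP+TN+FP+FN)
= (107+81)/(200)
= 188/200 = 94.0%

94.0%


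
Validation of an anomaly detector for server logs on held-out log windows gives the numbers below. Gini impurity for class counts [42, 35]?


Probabilities: [42/77, 35/77] ≈ [0.5455, 0.4545]
Σpᵢ² = (1764 + 1225)/77² = 2989/5929
Gini = 1 - Σpᵢ² = 1 - 2989/5929 = 0.4959

0.4959


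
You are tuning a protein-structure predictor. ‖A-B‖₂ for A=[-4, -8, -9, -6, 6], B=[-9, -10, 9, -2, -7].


d = √((-4+ 9)² + (-8+ 10)² + (-9-9)² + (-6+ 2)² + (6+ 7)²)
  = √(25 + 4 + 324 + 16 + 169)
  = √538 = 23.1948

23.1948


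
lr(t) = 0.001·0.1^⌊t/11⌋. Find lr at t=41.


n_drops = ⌊41/11⌋ = 3
lr = 0.001·0.1^3 = 0.001·0.001 = 0.000001

0.000001


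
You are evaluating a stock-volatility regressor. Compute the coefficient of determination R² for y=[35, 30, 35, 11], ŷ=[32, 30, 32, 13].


ȳ = 27.75
SS_res = Σ(y-ŷ)² = 22
SS_tot = Σ(y-ȳ)² = 390.75
R² = 1 - SS_res/SS_tot = 1 - 0.0563 = 0.9437

0.9437


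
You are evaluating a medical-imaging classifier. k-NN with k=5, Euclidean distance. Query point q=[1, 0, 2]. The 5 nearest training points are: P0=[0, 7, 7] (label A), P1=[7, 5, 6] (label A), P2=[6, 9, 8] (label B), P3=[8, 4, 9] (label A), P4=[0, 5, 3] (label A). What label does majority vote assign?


d(q,P0) = 8.6603  (label A)
d(q,P1) = 8.775  (label A)
d(q,P2) = 11.9164  (label B)
d(q,P3) = 10.6771  (label A)
d(q,P4) = 5.1962  (label A)
Votes: A=4, B=1
Majority → A

A


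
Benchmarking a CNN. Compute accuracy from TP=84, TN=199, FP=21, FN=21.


Accuracy = (TP+TN)/(TP+TN+FP+FN)
= (84+199)/(325)
= 283/325 = 87.08%

87.08%


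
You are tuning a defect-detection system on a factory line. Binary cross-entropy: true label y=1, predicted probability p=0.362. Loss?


BCE = -[y·ln(p) + (1-y)·ln(1-p)]
= -1·ln(0.362) - 0
= -ln(0.362) = 1.0161

1.0161


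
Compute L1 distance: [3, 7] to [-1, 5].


d = |3+ 1| + |7-5|
  = 4 + 2
  = 6

6


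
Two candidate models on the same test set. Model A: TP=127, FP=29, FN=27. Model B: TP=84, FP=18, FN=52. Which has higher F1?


Model A: P=127/156=0.8141, R=127/154=0.8247, F1=2PR/(P+R)=2TP/(2TP+FP+FN)=254/310=0.8194
Model B: P=84/102=0.8235, R=84/136=0.6176, F1=2PR/(P+R)=2TP/(2TP+FP+FN)=168/238=0.7059
0.8194 > 0.7059 → Model A

Model A


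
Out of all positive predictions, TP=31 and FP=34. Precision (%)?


Precision = TP/(TP+FP)
= 31/(31+34)
= 31/65 = 47.69%

47.69%


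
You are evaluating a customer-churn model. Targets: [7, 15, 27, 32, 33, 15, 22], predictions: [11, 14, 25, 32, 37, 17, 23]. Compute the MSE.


Squared errors: (7-11)²=16, (15-14)²=1, (27-25)²=4, (32-32)²=0, (33-37)²=16, (15-17)²=4, (22-23)²=1
Sum = 42
MSE = 42/7 = 6

6


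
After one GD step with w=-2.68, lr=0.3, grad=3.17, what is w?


w_new = w - α·∇
= -2.68 - 0.3·3.17
= -2.68 - 0.951
= -3.631

-3.631


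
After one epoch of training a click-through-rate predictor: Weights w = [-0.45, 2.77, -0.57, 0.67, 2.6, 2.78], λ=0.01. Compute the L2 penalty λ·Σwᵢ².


‖w‖₂² = (-0.45)² + (2.77)² + (-0.57)² + (0.67)² + (2.6)² + (2.78)²
     = 0.2025 + 7.6729 + 0.3249 + 0.4489 + 6.76 + 7.7284
     = 23.1376
λ·‖w‖₂² = 0.01·23.1376 = 0.231376

0.231376


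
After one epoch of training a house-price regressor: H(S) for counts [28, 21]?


Probabilities: [28/49, 21/49] ≈ [0.5714, 0.4286]
H = -((28/49)·log₂(28/49) + (21/49)·log₂(21/49))
  = 0.9852 bits

0.9852 bits


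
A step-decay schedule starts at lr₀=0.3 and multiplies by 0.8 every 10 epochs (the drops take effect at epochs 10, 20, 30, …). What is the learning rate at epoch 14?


n_drops = ⌊14/10⌋ = 1
lr = 0.3·0.8^1 = 0.3·0.8 = 0.24

0.24


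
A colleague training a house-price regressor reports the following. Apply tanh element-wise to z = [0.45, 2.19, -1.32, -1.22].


tanh(0.45) = 0.4219
tanh(2.19) = 0.9753
tanh(-1.32) = -0.8668
tanh(-1.22) = -0.8397
result = [0.4219, 0.9753, -0.8668, -0.8397]

[0.4219, 0.9753, -0.8668, -0.8397]


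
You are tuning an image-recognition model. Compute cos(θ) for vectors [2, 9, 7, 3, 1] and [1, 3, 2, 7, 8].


A·B = 2·1 + 9·3 + 7·2 + 3·7 + 1·8 = 72
‖A‖ = √144 = 12, ‖B‖ = √127 = 11.2694
cos = 72/(√144·√127) = 72/√18288 = 0.5324

0.5324


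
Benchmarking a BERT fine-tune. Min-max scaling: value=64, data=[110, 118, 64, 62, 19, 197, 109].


min=19, max=197
(64-19)/(197-19) = 45/178 = 0.2528

0.2528


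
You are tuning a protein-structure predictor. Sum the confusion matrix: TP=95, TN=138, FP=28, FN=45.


Total = TP + TN + FP + FN
= 95 + 138 + 28 + 45
= 306
(Predicted positive: 123, predicted negative: 183)

306


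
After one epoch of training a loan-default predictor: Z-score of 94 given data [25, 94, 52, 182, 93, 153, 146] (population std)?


μ = 106.4286, σ = 52.6087
z = (94 - 106.4286)/52.6087 = -0.2362

-0.2362


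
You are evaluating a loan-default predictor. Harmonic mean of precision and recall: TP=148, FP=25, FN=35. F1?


Precision = 148/173 = 0.8555
Recall = 148/183 = 0.8087
F1 = 2·P·R/(P+R) = 2·TP/(2·TP+FP+FN) = 296/(296+25+35) = 296/356 = 0.8315

0.8315


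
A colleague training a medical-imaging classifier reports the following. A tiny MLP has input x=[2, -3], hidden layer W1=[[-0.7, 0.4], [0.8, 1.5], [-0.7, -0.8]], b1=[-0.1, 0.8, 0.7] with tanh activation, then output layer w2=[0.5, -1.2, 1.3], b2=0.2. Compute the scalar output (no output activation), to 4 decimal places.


z1[0] = (-0.7)·(2) + (0.4)·(-3) - 0.1 = -2.7
z1[1] = (0.8)·(2) + (1.5)·(-3) + 0.8 = -2.1
z1[2] = (-0.7)·(2) + (-0.8)·(-3) + 0.7 = 1.7
h = tanh(z1) = [-0.991, -0.9705, 0.9354]
output = (0.5)·(-0.991) + (-1.2)·(-0.9705) + (1.3)·(0.9354) + 0.2 = 2.0851

2.0851


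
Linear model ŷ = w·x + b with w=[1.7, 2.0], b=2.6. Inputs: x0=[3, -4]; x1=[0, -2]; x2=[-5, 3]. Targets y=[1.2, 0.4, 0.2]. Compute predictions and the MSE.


ŷ0 = (1.7)·(3) + (2.0)·(-4) + 2.6 = -0.3
ŷ1 = (1.7)·(0) + (2.0)·(-2) + 2.6 = -1.4
ŷ2 = (1.7)·(-5) + (2.0)·(3) + 2.6 = 0.1
errors² = [2.25, 3.24, 0.01]
MSE = 5.5000/3 = 1.8333

1.8333


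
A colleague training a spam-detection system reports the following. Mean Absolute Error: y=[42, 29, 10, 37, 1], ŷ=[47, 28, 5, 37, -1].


Absolute errors: |42-47|=5, |29-28|=1, |10-5|=5, |37-37|=0, |1+ 1|=2
Sum = 13
MAE = 13/5 = 13/5

13/5


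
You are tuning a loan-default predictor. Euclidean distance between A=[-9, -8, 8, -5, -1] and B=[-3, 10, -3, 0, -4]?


d = √((-9+ 3)² + (-8-10)² + (8+ 3)² + (-5-0)² + (-1+ 4)²)
  = √(36 + 324 + 121 + 25 + 9)
  = √515 = 22.6936

22.6936


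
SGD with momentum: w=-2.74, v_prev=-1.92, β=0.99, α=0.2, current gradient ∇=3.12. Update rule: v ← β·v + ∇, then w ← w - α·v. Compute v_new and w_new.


v_new = 0.99·-1.92 + 3.12 = -1.9008 + 3.12 = 1.2192
w_new = -2.74 - 0.2·1.2192 = -2.74 - 0.24384 = -2.98384

v_new=1.2192, w_new=-2.98384


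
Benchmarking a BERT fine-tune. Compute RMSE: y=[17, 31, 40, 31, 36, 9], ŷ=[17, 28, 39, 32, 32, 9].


MSE = 27/6 = 4.5
RMSE = √(27/6) = 2.1213

2.1213


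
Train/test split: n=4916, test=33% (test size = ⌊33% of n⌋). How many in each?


Test = ⌊4916·33/100⌋ = 1622
Train = 4916 - 1622 = 3294

Train: 3294, Test: 1622


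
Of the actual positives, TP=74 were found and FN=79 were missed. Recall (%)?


Recall = TP/(TP+FN)
= 74/(74+79)
= 74/153 = 48.37%

48.37%


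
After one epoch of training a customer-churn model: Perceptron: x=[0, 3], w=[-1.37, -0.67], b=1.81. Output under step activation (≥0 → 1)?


z = (0)·(-1.37) + (3)·(-0.67) + 1.81
  = -0.2
step(z) = 0 (z<0)

0


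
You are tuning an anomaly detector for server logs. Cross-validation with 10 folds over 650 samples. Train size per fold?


Fold size = 650/10 = 65
Training per fold = 650 - 65 = 585

585


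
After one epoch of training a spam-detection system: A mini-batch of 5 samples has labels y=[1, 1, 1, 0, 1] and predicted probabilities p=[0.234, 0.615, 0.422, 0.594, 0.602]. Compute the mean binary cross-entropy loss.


L[0] = -ln(0.234) = 1.4524
L[1] = -ln(0.615) = 0.4861
L[2] = -ln(0.422) = 0.8627
L[3] = -ln(1-0.594) = -ln(0.406) = 0.9014
L[4] = -ln(0.602) = 0.5075
mean = (1.4524 + 0.4861 + 0.8627 + 0.9014 + 0.5075)/5 = 0.842

0.842


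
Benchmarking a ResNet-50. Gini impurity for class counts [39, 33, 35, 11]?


Probabilities: [39/118, 33/118, 35/118, 11/118] ≈ [0.3305, 0.2797, 0.2966, 0.0932]
Σpᵢ² = (1521 + 1089 + 1225 + 121)/118² = 3956/13924
Gini = 1 - Σpᵢ² = 1 - 3956/13924 = 0.7159

0.7159


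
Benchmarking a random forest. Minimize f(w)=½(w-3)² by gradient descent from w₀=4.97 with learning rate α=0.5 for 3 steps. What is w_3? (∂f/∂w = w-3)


step 1: grad = 4.97-3 = 1.97; w = 4.97 - 0.5·(1.97) = 3.985
step 2: grad = 3.985-3 = 0.985; w = 3.985 - 0.5·(0.985) = 3.4925
step 3: grad = 3.4925-3 = 0.4925; w = 3.4925 - 0.5·(0.4925) = 3.24625

3.24625


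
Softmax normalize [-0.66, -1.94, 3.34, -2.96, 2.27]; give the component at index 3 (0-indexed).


Exponentials: e^-0.66=0.5169, e^-1.94=0.1437, e^3.34=28.2191, e^-2.96=0.0518, e^2.27=9.6794
Sum = 38.6109
Softmax = [0.0134, 0.0037, 0.7309, 0.0013, 0.2507]
p[3] = 0.0518/38.6109 = 0.0013

0.0013


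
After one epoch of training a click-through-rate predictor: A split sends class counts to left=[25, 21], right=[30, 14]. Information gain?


Parent = [55, 35], H_parent = 0.9641
H_left = 0.9945 (n=46), H_right = 0.9024 (n=44)
H_children = (46/90)·0.9945 + (44/90)·0.9024 = 0.9495
IG = 0.9641 - 0.9495 = 0.0146

0.0146


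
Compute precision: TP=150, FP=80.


Precision = TP/(TP+FP)
= 150/(150+80)
= 150/230 = 65.22%

65.22%


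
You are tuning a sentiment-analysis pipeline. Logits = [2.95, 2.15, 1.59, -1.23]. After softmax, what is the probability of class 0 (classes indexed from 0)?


Exponentials: e^2.95=19.106, e^2.15=8.5849, e^1.59=4.9037, e^-1.23=0.2923
Sum = 32.8869
Softmax = [0.581, 0.261, 0.1491, 0.0089]
p[0] = 19.106/32.8869 = 0.581

0.581


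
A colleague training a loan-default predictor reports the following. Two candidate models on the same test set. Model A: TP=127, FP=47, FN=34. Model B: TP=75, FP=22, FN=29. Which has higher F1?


Model A: P=127/174=0.7299, R=127/161=0.7888, F1=2PR/(P+R)=2TP/(2TP+FP+FN)=254/335=0.7582
Model B: P=75/97=0.7732, R=75/104=0.7212, F1=2PR/(P+R)=2TP/(2TP+FP+FN)=150/201=0.7463
0.7582 > 0.7463 → Model A

Model A


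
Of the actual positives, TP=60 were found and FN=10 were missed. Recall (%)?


Recall = TP/(TP+FN)
= 60/(60+10)
= 60/70 = 85.71%

85.71%


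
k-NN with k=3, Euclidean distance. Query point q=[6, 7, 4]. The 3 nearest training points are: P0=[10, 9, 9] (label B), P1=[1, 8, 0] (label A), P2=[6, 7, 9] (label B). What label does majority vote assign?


d(q,P0) = 6.7082  (label B)
d(q,P1) = 6.4807  (label A)
d(q,P2) = 5.0  (label B)
Votes: A=1, B=2
Majority → B

B


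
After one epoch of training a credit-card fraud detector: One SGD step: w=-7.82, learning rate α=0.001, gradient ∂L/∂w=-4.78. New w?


w_new = w - α·∇
= -7.82 - 0.001·-4.78
= -7.82 + 0.00478
= -7.81522

-7.81522


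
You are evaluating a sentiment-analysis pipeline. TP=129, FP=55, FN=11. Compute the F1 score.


Precision = 129/184 = 0.7011
Recall = 129/140 = 0.9214
F1 = 2·P·R/(P+R) = 2·TP/(2·TP+FP+FN) = 258/(258+55+11) = 258/324 = 0.7963

0.7963


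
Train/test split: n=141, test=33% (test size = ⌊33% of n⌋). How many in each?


Test = ⌊141·33/100⌋ = 46
Train = 141 - 46 = 95

Train: 95, Test: 46


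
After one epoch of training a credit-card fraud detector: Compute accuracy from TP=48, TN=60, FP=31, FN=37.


Accuracy = (TP+TN)/(TP+TN+FP+FN)
= (48+60)/(176)
= 108/176 = 61.36%

61.36%


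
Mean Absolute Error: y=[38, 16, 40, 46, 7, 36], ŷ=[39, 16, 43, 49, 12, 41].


Absolute errors: |38-39|=1, |16-16|=0, |40-43|=3, |46-49|=3, |7-12|=5, |36-41|=5
Sum = 17
MAE = 17/6 = 17/6

17/6


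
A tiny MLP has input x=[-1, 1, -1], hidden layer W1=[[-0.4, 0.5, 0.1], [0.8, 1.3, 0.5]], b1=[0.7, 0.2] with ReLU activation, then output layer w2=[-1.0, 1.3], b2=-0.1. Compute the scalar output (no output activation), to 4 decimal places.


z1[0] = (-0.4)·(-1) + (0.5)·(1) + (0.1)·(-1) + 0.7 = 1.5
z1[1] = (0.8)·(-1) + (1.3)·(1) + (0.5)·(-1) + 0.2 = 0.2
h = ReLU(z1) = [1.5, 0.2]
output = (-1.0)·(1.5) + (1.3)·(0.2) - 0.1 = -1.34

-1.34


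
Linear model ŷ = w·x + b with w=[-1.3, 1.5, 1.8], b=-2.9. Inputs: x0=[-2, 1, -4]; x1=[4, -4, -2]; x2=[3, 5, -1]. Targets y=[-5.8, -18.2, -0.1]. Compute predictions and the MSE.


ŷ0 = (-1.3)·(-2) + (1.5)·(1) + (1.8)·(-4) - 2.9 = -6.0
ŷ1 = (-1.3)·(4) + (1.5)·(-4) + (1.8)·(-2) - 2.9 = -17.7
ŷ2 = (-1.3)·(3) + (1.5)·(5) + (1.8)·(-1) - 2.9 = -1.1
errors² = [0.04, 0.25, 1.0]
MSE = 1.2900/3 = 0.43

0.43


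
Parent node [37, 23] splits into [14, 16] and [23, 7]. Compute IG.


Parent = [37, 23], H_parent = 0.9604
H_left = 0.9968 (n=30), H_right = 0.7838 (n=30)
H_children = (30/60)·0.9968 + (30/60)·0.7838 = 0.8903
IG = 0.9604 - 0.8903 = 0.0701

0.0701


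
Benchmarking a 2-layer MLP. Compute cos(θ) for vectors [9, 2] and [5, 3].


A·B = 9·5 + 2·3 = 51
‖A‖ = √85 = 9.2195, ‖B‖ = √34 = 5.831
cos = 51/(√85·√34) = 51/√2890 = 0.9487

0.9487


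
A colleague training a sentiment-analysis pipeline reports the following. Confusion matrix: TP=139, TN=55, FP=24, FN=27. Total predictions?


Total = TP + TN + FP + FN
= 139 + 55 + 24 + 27
= 245
(Predicted positive: 163, predicted negative: 82)

245


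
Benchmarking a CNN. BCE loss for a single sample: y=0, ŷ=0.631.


BCE = -[y·ln(p) + (1-y)·ln(1-p)]
= -0 - 1·ln(1-0.631)
= -ln(0.369) = 0.997

0.997


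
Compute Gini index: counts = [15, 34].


Probabilities: [15/49, 34/49] ≈ [0.3061, 0.6939]
Σpᵢ² = (225 + 1156)/49² = 1381/2401
Gini = 1 - Σpᵢ² = 1 - 1381/2401 = 0.4248

0.4248


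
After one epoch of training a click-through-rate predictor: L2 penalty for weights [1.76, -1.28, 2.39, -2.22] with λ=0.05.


‖w‖₂² = (1.76)² + (-1.28)² + (2.39)² + (-2.22)²
     = 3.0976 + 1.6384 + 5.7121 + 4.9284
     = 15.3765
λ·‖w‖₂² = 0.05·15.3765 = 0.768825

0.768825


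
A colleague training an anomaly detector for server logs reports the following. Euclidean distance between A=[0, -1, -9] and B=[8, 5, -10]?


d = √((0-8)² + (-1-5)² + (-9+ 10)²)
  = √(64 + 36 + 1)
  = √101 = 10.0499

10.0499


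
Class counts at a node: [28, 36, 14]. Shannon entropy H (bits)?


Probabilities: [28/78, 36/78, 14/78] ≈ [0.359, 0.4615, 0.1795]
H = -((28/78)·log₂(28/78) + (36/78)·log₂(36/78) + (14/78)·log₂(14/78))
  = 1.4902 bits

1.4902 bits


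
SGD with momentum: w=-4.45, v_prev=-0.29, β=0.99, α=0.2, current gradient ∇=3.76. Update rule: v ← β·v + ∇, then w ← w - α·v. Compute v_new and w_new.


v_new = 0.99·-0.29 + 3.76 = -0.2871 + 3.76 = 3.4729
w_new = -4.45 - 0.2·3.4729 = -4.45 - 0.69458 = -5.14458

v_new=3.4729, w_new=-5.14458


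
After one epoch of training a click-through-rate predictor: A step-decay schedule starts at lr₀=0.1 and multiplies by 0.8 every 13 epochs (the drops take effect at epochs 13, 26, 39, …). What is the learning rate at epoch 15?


n_drops = ⌊15/13⌋ = 1
lr = 0.1·0.8^1 = 0.1·0.8 = 0.08

0.08


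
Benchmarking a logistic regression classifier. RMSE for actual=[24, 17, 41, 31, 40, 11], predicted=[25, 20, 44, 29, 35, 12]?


MSE = 49/6 = 8.1667
RMSE = √(49/6) = 2.8577

2.8577


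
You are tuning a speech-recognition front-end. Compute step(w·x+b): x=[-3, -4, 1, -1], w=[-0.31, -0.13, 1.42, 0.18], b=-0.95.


z = (-3)·(-0.31) + (-4)·(-0.13) + (1)·(1.42) + (-1)·(0.18) - 0.95
  = 1.74
step(z) = 1 (z≥0)

1


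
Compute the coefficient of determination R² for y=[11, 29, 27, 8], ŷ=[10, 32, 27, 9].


ȳ = 18.75
SS_res = Σ(y-ŷ)² = 11
SS_tot = Σ(y-ȳ)² = 348.75
R² = 1 - SS_res/SS_tot = 1 - 0.0315 = 0.9685

0.9685


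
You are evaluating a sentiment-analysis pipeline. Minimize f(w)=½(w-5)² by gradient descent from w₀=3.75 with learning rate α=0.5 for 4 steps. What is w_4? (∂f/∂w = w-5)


step 1: grad = 3.75-5 = -1.25; w = 3.75 - 0.5·(-1.25) = 4.375
step 2: grad = 4.375-5 = -0.625; w = 4.375 - 0.5·(-0.625) = 4.6875
step 3: grad = 4.6875-5 = -0.3125; w = 4.6875 - 0.5·(-0.3125) = 4.84375
step 4: grad = 4.84375-5 = -0.15625; w = 4.84375 - 0.5·(-0.15625) = 4.921875

4.921875


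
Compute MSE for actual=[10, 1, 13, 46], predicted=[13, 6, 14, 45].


Squared errors: (10-13)²=9, (1-6)²=25, (13-14)²=1, (46-45)²=1
Sum = 36
MSE = 36/4 = 9

9


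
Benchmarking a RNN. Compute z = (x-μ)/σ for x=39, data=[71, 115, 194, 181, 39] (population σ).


μ = 120, σ = 60.3059
z = (39 - 120)/60.3059 = -1.3432

-1.3432


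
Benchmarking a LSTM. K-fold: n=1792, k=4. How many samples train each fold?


Fold size = 1792/4 = 448
Training per fold = 1792 - 448 = 1344

1344


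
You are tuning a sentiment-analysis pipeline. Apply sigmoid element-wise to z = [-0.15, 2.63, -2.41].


σ(-0.15) = 1/(1+e^0.15) = 0.4626
σ(2.63) = 1/(1+e^-2.63) = 0.9328
σ(-2.41) = 1/(1+e^2.41) = 0.0824
result = [0.4626, 0.9328, 0.0824]

[0.4626, 0.9328, 0.0824]


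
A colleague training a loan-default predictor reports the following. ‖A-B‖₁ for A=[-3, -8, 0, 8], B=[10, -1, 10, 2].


d = |-3-10| + |-8+ 1| + |0-10| + |8-2|
  = 13 + 7 + 10 + 6
  = 36

36


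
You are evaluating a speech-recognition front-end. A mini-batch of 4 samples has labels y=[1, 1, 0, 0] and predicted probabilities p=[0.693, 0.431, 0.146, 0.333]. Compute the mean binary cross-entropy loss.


L[0] = -ln(0.693) = 0.3667
L[1] = -ln(0.431) = 0.8416
L[2] = -ln(1-0.146) = -ln(0.854) = 0.1578
L[3] = -ln(1-0.333) = -ln(0.667) = 0.405
mean = (0.3667 + 0.8416 + 0.1578 + 0.405)/4 = 0.4428

0.4428


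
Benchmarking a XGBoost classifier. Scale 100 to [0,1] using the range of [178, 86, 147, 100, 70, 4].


min=4, max=178
(100-4)/(178-4) = 96/174 = 0.5517

0.5517


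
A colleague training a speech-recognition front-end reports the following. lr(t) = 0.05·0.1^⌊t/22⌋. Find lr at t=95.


n_drops = ⌊95/22⌋ = 4
lr = 0.05·0.1^4 = 0.05·0.0001 = 0.000005

0.000005


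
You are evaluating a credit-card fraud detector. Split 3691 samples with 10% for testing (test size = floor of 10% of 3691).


Test = ⌊3691·10/100⌋ = 369
Train = 3691 - 369 = 3322

Train: 3322, Test: 369


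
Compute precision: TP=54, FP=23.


Precision = TP/(TP+FP)
= 54/(54+23)
= 54/77 = 70.13%

70.13%


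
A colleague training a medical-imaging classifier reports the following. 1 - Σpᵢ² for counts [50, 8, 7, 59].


Probabilities: [50/124, 8/124, 7/124, 59/124] ≈ [0.4032, 0.0645, 0.0565, 0.4758]
Σpᵢ² = (2500 + 64 + 49 + 3481)/124² = 6094/15376
Gini = 1 - Σpᵢ² = 1 - 6094/15376 = 0.6037

0.6037


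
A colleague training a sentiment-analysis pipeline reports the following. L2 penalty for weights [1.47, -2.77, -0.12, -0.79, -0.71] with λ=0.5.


‖w‖₂² = (1.47)² + (-2.77)² + (-0.12)² + (-0.79)² + (-0.71)²
     = 2.1609 + 7.6729 + 0.0144 + 0.6241 + 0.5041
     = 10.9764
λ·‖w‖₂² = 0.5·10.9764 = 5.4882

5.4882


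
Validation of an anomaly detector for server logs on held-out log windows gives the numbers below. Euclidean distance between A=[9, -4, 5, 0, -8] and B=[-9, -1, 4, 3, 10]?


d = √((9+ 9)² + (-4+ 1)² + (5-4)² + (0-3)² + (-8-10)²)
  = √(324 + 9 + 1 + 9 + 324)
  = √667 = 25.8263

25.8263


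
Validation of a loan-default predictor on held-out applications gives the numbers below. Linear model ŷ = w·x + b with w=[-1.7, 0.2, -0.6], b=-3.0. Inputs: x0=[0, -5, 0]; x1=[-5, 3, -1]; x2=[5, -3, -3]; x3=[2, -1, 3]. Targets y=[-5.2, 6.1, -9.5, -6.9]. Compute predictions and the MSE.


ŷ0 = (-1.7)·(0) + (0.2)·(-5) + (-0.6)·(0) - 3.0 = -4.0
ŷ1 = (-1.7)·(-5) + (0.2)·(3) + (-0.6)·(-1) - 3.0 = 6.7
ŷ2 = (-1.7)·(5) + (0.2)·(-3) + (-0.6)·(-3) - 3.0 = -10.3
ŷ3 = (-1.7)·(2) + (0.2)·(-1) + (-0.6)·(3) - 3.0 = -8.4
errors² = [1.44, 0.36, 0.64, 2.25]
MSE = 4.6900/4 = 1.1725

1.1725


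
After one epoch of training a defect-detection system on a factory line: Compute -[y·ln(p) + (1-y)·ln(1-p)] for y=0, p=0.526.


BCE = -[y·ln(p) + (1-y)·ln(1-p)]
= -0 - 1·ln(1-0.526)
= -ln(0.474) = 0.7465

0.7465


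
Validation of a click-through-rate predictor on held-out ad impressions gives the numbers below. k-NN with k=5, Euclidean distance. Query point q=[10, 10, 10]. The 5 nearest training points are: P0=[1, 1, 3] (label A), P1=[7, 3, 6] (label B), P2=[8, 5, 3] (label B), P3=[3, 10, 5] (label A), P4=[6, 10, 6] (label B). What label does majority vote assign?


d(q,P0) = 14.5258  (label A)
d(q,P1) = 8.6023  (label B)
d(q,P2) = 8.8318  (label B)
d(q,P3) = 8.6023  (label A)
d(q,P4) = 5.6569  (label B)
Votes: A=2, B=3
Majority → B

B


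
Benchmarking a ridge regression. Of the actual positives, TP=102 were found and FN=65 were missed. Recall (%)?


Recall = TP/(TP+FN)
= 102/(102+65)
= 102/167 = 61.08%

61.08%


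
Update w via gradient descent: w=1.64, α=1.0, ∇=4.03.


w_new = w - α·∇
= 1.64 - 1.0·4.03
= 1.64 - 4.03
= -2.39

-2.39


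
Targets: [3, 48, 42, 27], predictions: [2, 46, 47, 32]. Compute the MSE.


Squared errors: (3-2)²=1, (48-46)²=4, (42-47)²=25, (27-32)²=25
Sum = 55
MSE = 55/4 = 55/4

55/4


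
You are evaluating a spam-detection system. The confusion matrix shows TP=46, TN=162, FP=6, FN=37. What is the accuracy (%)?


Accuracy = (TP+TN)/(TP+TN+FP+FN)
= (46+162)/(251)
= 208/251 = 82.87%

82.87%


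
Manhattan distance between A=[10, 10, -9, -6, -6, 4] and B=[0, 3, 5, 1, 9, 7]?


d = |10-0| + |10-3| + |-9-5| + |-6-1| + |-6-9| + |4-7|
  = 10 + 7 + 14 + 7 + 15 + 3
  = 56

56


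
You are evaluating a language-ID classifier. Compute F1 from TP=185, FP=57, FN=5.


Precision = 185/242 = 0.7645
Recall = 185/190 = 0.9737
F1 = 2·P·R/(P+R) = 2·TP/(2·TP+FP+FN) = 370/(370+57+5) = 370/432 = 0.8565

0.8565


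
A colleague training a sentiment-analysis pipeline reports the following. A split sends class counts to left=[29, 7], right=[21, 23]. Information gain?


Parent = [50, 30], H_parent = 0.9544
H_left = 0.7107 (n=36), H_right = 0.9985 (n=44)
H_children = (36/80)·0.7107 + (44/80)·0.9985 = 0.869
IG = 0.9544 - 0.869 = 0.0854

0.0854


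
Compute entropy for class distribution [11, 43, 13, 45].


Probabilities: [11/112, 43/112, 13/112, 45/112] ≈ [0.0982, 0.3839, 0.1161, 0.4018]
H = -((11/112)·log₂(11/112) + (43/112)·log₂(43/112) + (13/112)·log₂(13/112) + (45/112)·log₂(45/112))
  = 1.7482 bits

1.7482 bits


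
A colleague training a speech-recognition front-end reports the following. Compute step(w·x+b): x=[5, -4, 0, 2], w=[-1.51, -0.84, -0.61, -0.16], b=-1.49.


z = (5)·(-1.51) + (-4)·(-0.84) + (0)·(-0.61) + (2)·(-0.16) - 1.49
  = -6.0
step(z) = 0 (z<0)

0


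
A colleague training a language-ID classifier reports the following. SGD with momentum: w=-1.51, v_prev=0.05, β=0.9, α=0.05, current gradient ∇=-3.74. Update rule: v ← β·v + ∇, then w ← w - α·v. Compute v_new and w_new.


v_new = 0.9·0.05 - 3.74 = 0.045 - 3.74 = -3.695
w_new = -1.51 - 0.05·-3.695 = -1.51 + 0.18475 = -1.32525

v_new=-3.695, w_new=-1.32525


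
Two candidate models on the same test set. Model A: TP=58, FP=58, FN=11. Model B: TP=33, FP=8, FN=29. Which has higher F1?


Model A: P=58/116=0.5, R=58/69=0.8406, F1=2PR/(P+R)=2TP/(2TP+FP+FN)=116/185=0.627
Model B: P=33/41=0.8049, R=33/62=0.5323, F1=2PR/(P+R)=2TP/(2TP+FP+FN)=66/103=0.6408
0.627 < 0.6408 → Model B

Model B


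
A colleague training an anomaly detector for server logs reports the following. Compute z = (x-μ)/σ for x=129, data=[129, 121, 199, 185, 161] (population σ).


μ = 159, σ = 30.4105
z = (129 - 159)/30.4105 = -0.9865

-0.9865


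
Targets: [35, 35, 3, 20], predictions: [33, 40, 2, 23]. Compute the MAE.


Absolute errors: |35-33|=2, |35-40|=5, |3-2|=1, |20-23|=3
Sum = 11
MAE = 11/4 = 11/4

11/4


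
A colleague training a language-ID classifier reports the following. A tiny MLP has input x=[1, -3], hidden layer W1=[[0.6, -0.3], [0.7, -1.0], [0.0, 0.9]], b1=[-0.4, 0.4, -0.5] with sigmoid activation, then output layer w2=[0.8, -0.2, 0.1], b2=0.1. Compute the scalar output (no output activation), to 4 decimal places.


z1[0] = (0.6)·(1) + (-0.3)·(-3) - 0.4 = 1.1
z1[1] = (0.7)·(1) + (-1.0)·(-3) + 0.4 = 4.1
z1[2] = (0.0)·(1) + (0.9)·(-3) - 0.5 = -3.2
h = sigmoid(z1) = [0.7503, 0.9837, 0.0392]
output = (0.8)·(0.7503) + (-0.2)·(0.9837) + (0.1)·(0.0392) + 0.1 = 0.5074

0.5074


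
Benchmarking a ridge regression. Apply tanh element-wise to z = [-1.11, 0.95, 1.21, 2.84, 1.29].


tanh(-1.11) = -0.8041
tanh(0.95) = 0.7398
tanh(1.21) = 0.8367
tanh(2.84) = 0.9932
tanh(1.29) = 0.8591
result = [-0.8041, 0.7398, 0.8367, 0.9932, 0.8591]

[-0.8041, 0.7398, 0.8367, 0.9932, 0.8591]


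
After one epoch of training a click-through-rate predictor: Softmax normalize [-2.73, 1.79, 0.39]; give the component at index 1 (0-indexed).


Exponentials: e^-2.73=0.0652, e^1.79=5.9895, e^0.39=1.477
Sum = 7.5317
Softmax = [0.0087, 0.7952, 0.1961]
p[1] = 5.9895/7.5317 = 0.7952

0.7952


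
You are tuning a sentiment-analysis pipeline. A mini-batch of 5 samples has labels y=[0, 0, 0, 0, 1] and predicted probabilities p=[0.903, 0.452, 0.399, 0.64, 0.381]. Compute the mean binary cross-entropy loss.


L[0] = -ln(1-0.903) = -ln(0.097) = 2.333
L[1] = -ln(1-0.452) = -ln(0.548) = 0.6015
L[2] = -ln(1-0.399) = -ln(0.601) = 0.5092
L[3] = -ln(1-0.64) = -ln(0.36) = 1.0217
L[4] = -ln(0.381) = 0.965
mean = (2.333 + 0.6015 + 0.5092 + 1.0217 + 0.965)/5 = 1.0861

1.0861
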